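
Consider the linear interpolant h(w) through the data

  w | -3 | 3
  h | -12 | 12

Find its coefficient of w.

4

L_0(w) = (w - 3) / [-6] = -(1/6)w + 1/2
L_1(w) = (w + 3) / [6] = (1/6)w + 1/2
h(w) = (-12)·L_0 + 12·L_1
Only the coefficient of w is needed; take it from each L_i and combine:
(-12)·(-1/6) + 12·(1/6) = 4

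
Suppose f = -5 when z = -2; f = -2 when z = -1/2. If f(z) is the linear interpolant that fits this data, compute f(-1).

-3

L_0(-1) = (-1/2)/[(-3/2)] = 1/3
L_1(-1) = (1)/[(3/2)] = 2/3
Sum: (-5)·(1/3) + (-2)·(2/3) = -3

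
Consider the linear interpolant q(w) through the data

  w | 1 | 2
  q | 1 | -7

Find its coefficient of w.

-8

The leading coefficient equals the top divided difference q[1,2].
q[1,2] = (-7 - 1) / (2 - 1) = -8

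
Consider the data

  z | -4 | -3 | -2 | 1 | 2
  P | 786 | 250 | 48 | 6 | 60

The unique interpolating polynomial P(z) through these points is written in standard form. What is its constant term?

Build the Lagrange basis polynomials:
L_0(z) = (z + 3)(z + 2)(z - 1)(z - 2) / [60] = (1/60)z^4 + (1/30)z^3 - (7/60)z^2 - (2/15)z + 1/5
L_1(z) = (z + 4)(z + 2)(z - 1)(z - 2) / [-20] = -(1/20)z^4 - (3/20)z^3 + (2/5)z^2 + (3/5)z - 4/5
L_2(z) = (z + 4)(z + 3)(z - 1)(z - 2) / [24] = (1/24)z^4 + (1/6)z^3 - (7/24)z^2 - (11/12)z + 1
L_3(z) = (z + 4)(z + 3)(z + 2)(z - 2) / [-60] = -(1/60)z^4 - (7/60)z^3 - (2/15)z^2 + (7/15)z + 4/5
L_4(z) = (z + 4)(z + 3)(z + 2)(z - 1) / [120] = (1/120)z^4 + (1/15)z^3 + (17/120)z^2 - (1/60)z - 1/5
P(z) = 786·L_0 + 250·L_1 + 48·L_2 + 6·L_3 + 60·L_4
Only the constant term is needed; take it from each L_i and combine:
786·(1/5) + 250·(-4/5) + 48·(1) + 6·(4/5) + 60·(-1/5) = -2

-2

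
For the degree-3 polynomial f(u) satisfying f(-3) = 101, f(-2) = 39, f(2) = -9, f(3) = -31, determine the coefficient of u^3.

-2

The leading coefficient equals the top divided difference f[-3,-2,2,3].
f[-3,-2] = (39 - 101) / (-2 - (-3)) = -62
f[-2,2] = (-9 - 39) / (2 - (-2)) = -12
f[2,3] = (-31 - (-9)) / (3 - 2) = -22
f[-3,-2,2] = (-12 - (-62)) / (2 - (-3)) = 10
f[-2,2,3] = (-22 - (-12)) / (3 - (-2)) = -2
f[-3,-2,2,3] = (-2 - 10) / (3 - (-3)) = -2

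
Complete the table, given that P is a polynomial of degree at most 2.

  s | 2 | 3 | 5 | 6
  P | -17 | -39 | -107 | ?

-153

The 3 known values determine P uniquely (degree ≤ 2).
Evaluate each Lagrange basis at s = 6:
L_0(6) = (3)·(1)/[(-1)·(-3)] = 1
L_1(6) = (4)·(1)/[(1)·(-2)] = -2
L_2(6) = (4)·(3)/[(3)·(2)] = 2
Sum: (-17)·(1) + (-39)·(-2) + (-107)·(2) = -153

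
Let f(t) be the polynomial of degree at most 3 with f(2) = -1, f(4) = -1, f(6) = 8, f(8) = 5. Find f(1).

Evaluate each Lagrange basis at t = 1:
L_0(1) = (-3)·(-5)·(-7)/[(-2)·(-4)·(-6)] = 35/16
L_1(1) = (-1)·(-5)·(-7)/[(2)·(-2)·(-4)] = -35/16
L_2(1) = (-1)·(-3)·(-7)/[(4)·(2)·(-2)] = 21/16
L_3(1) = (-1)·(-3)·(-5)/[(6)·(4)·(2)] = -5/16
Sum: (-1)·(35/16) + (-1)·(-35/16) + 8·(21/16) + 5·(-5/16) = 143/16

143/16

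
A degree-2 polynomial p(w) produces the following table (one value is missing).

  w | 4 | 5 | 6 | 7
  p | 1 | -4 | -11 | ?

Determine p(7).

-20

The 3 known values determine p uniquely (degree ≤ 2).
L_0(7) = (2)·(1)/[(-1)·(-2)] = 1
L_1(7) = (3)·(1)/[(1)·(-1)] = -3
L_2(7) = (3)·(2)/[(2)·(1)] = 3
Sum: 1·(1) + (-4)·(-3) + (-11)·(3) = -20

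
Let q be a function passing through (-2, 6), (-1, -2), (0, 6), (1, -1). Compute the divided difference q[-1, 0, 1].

-15/2

q[-1,0] = (6 - (-2)) / (0 - (-1)) = 8
q[0,1] = (-1 - 6) / (1 - 0) = -7
q[-1,0,1] = (-7 - 8) / (1 - (-1)) = -15/2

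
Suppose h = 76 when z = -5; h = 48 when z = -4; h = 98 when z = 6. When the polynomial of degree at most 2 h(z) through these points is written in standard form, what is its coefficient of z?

L_0(z) = (z + 4)(z - 6) / [11] = (1/11)z^2 - (2/11)z - 24/11
L_1(z) = (z + 5)(z - 6) / [-10] = -(1/10)z^2 + (1/10)z + 3
L_2(z) = (z + 5)(z + 4) / [110] = (1/110)z^2 + (9/110)z + 2/11
h(z) = 76·L_0 + 48·L_1 + 98·L_2
Only the coefficient of z is needed; take it from each L_i and combine:
76·(-2/11) + 48·(1/10) + 98·(9/110) = -1

-1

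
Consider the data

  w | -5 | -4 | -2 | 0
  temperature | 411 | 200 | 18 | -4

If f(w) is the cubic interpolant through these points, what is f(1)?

Using Newton's divided-difference form:
f[-5,-4] = (200 - 411) / (-4 - (-5)) = -211
f[-4,-2] = (18 - 200) / (-2 - (-4)) = -91
f[-2,0] = (-4 - 18) / (0 - (-2)) = -11
f[-5,-4,-2] = (-91 - (-211)) / (-2 - (-5)) = 40
f[-4,-2,0] = (-11 - (-91)) / (0 - (-4)) = 20
f[-5,-4,-2,0] = (20 - 40) / (0 - (-5)) = -4
f(1) = 411 + (-211)·(6) + 40·(6)·(5) + (-4)·(6)·(5)·(3) = -15

-15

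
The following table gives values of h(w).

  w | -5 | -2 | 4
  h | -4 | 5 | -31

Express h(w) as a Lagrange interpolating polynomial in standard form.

L_0(w) = (w + 2)(w - 4) / [27] = (1/27)w^2 - (2/27)w - 8/27
L_1(w) = (w + 5)(w - 4) / [-18] = -(1/18)w^2 - (1/18)w + 10/9
L_2(w) = (w + 5)(w + 2) / [54] = (1/54)w^2 + (7/54)w + 5/27
h(w) = (-4)·L_0 + 5·L_1 + (-31)·L_2
  (-4)·L_0(w) = -(4/27)w^2 + (8/27)w + 32/27
  5·L_1(w) = -(5/18)w^2 - (5/18)w + 50/9
  (-31)·L_2(w) = -(31/54)w^2 - (217/54)w - 155/27
Adding term by term: -w^2 - 4w + 1

h(w) = -w^2 - 4w + 1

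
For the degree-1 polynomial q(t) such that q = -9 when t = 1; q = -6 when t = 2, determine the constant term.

Build the Lagrange basis polynomials:
L_0(t) = (t - 2) / [-1] = -t + 2
L_1(t) = (t - 1) / [1] = t - 1
q(t) = (-9)·L_0 + (-6)·L_1
Only the constant term is needed; take it from each L_i and combine:
(-9)·(2) + (-6)·(-1) = -12

-12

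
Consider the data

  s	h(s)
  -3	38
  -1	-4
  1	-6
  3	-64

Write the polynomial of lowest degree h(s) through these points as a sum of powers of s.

L_0(s) = (s + 1)(s - 1)(s - 3) / [-48] = -(1/48)s^3 + (1/16)s^2 + (1/48)s - 1/16
L_1(s) = (s + 3)(s - 1)(s - 3) / [16] = (1/16)s^3 - (1/16)s^2 - (9/16)s + 9/16
L_2(s) = (s + 3)(s + 1)(s - 3) / [-16] = -(1/16)s^3 - (1/16)s^2 + (9/16)s + 9/16
L_3(s) = (s + 3)(s + 1)(s - 1) / [48] = (1/48)s^3 + (1/16)s^2 - (1/48)s - 1/16
h(s) = 38·L_0 + (-4)·L_1 + (-6)·L_2 + (-64)·L_3
  38·L_0(s) = -(19/24)s^3 + (19/8)s^2 + (19/24)s - 19/8
  (-4)·L_1(s) = -(1/4)s^3 + (1/4)s^2 + (9/4)s - 9/4
  (-6)·L_2(s) = (3/8)s^3 + (3/8)s^2 - (27/8)s - 27/8
  (-64)·L_3(s) = -(4/3)s^3 - 4s^2 + (4/3)s + 4
Adding term by term: -2s^3 - s^2 + s - 4

h(s) = -2s^3 - s^2 + s - 4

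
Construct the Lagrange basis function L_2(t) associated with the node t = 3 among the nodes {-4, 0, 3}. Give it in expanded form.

L_2(t) = (1/21)t^2 + (4/21)t

L_2(t) = (t + 4)t / [(7)·(3)]
       = (t^2 + 4t) / (21)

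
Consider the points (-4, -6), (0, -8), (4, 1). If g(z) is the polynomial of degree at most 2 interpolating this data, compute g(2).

L_0(2) = (2)·(-2)/[(-4)·(-8)] = -1/8
L_1(2) = (6)·(-2)/[(4)·(-4)] = 3/4
L_2(2) = (6)·(2)/[(8)·(4)] = 3/8
Sum: (-6)·(-1/8) + (-8)·(3/4) + 1·(3/8) = -39/8

-39/8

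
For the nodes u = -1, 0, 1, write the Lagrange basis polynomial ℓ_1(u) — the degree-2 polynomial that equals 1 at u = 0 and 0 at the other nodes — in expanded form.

ℓ_1(u) = (u + 1)(u - 1) / [(1)·(-1)]
       = (u^2 - 1) / (-1)

ℓ_1(u) = -u^2 + 1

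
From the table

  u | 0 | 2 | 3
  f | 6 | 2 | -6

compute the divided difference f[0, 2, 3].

-2

f[0,2] = (2 - 6) / (2 - 0) = -2
f[2,3] = (-6 - 2) / (3 - 2) = -8
f[0,2,3] = (-8 - (-2)) / (3 - 0) = -2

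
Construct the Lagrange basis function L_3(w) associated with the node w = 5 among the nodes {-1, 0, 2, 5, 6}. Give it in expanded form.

L_3(w) = -(1/90)w^4 + (7/90)w^3 - (2/45)w^2 - (2/15)w

L_3(w) = (w + 1)w(w - 2)(w - 6) / [(6)·(5)·(3)·(-1)]
       = (w^4 - 7w^3 + 4w^2 + 12w) / (-90)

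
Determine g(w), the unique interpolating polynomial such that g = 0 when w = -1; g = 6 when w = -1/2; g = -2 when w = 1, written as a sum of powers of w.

L_0(w) = (w + 1/2)(w - 1) / [1] = w^2 - (1/2)w - 1/2
L_1(w) = (w + 1)(w - 1) / [-3/4] = -(4/3)w^2 + 4/3
L_2(w) = (w + 1)(w + 1/2) / [3] = (1/3)w^2 + (1/2)w + 1/6
g(w) = 0·L_0 + 6·L_1 + (-2)·L_2
  0·L_0(w) = 0
  6·L_1(w) = -8w^2 + 8
  (-2)·L_2(w) = -(2/3)w^2 - w - 1/3
Adding term by term: -(26/3)w^2 - w + 23/3

g(w) = -(26/3)w^2 - w + 23/3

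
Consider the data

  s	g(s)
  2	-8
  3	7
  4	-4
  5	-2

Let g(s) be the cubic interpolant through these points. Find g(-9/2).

-54923/16

Using Newton's divided-difference form:
g[2,3] = (7 - (-8)) / (3 - 2) = 15
g[3,4] = (-4 - 7) / (4 - 3) = -11
g[4,5] = (-2 - (-4)) / (5 - 4) = 2
g[2,3,4] = (-11 - 15) / (4 - 2) = -13
g[3,4,5] = (2 - (-11)) / (5 - 3) = 13/2
g[2,3,4,5] = (13/2 - (-13)) / (5 - 2) = 13/2
g(-9/2) = -8 + 15·(-13/2) + (-13)·(-13/2)·(-15/2) + (13/2)·(-13/2)·(-15/2)·(-17/2) = -54923/16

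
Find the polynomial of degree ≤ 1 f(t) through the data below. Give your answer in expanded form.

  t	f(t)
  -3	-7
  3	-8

Build the Lagrange basis polynomials:
L_0(t) = (t - 3) / [-6] = -(1/6)t + 1/2
L_1(t) = (t + 3) / [6] = (1/6)t + 1/2
f(t) = (-7)·L_0 + (-8)·L_1
  (-7)·L_0(t) = (7/6)t - 7/2
  (-8)·L_1(t) = -(4/3)t - 4
Adding term by term: -(1/6)t - 15/2

f(t) = -(1/6)t - 15/2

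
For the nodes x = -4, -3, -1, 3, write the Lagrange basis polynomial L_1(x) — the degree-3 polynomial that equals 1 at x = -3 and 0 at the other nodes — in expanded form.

L_1(x) = (x + 4)(x + 1)(x - 3) / [(1)·(-2)·(-6)]
       = (x^3 + 2x^2 - 11x - 12) / (12)

L_1(x) = (1/12)x^3 + (1/6)x^2 - (11/12)x - 1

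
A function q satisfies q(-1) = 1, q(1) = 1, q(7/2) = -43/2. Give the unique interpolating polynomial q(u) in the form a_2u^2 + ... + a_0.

Newton's divided differences:
q[-1,1] = (1 - 1) / (1 - (-1)) = 0
q[1,7/2] = (-43/2 - 1) / (7/2 - 1) = -9
q[-1,1,7/2] = (-9 - 0) / (7/2 - (-1)) = -2
q(u) = 1 + (-2)·(u + 1)(u - 1)
Expanding: q(u) = -2u^2 + 3

q(u) = -2u^2 + 3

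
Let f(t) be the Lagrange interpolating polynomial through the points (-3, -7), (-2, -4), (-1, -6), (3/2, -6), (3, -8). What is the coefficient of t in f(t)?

L_0(t) = (t + 2)(t + 1)(t - 3/2)(t - 3) / [54] = (1/54)t^4 - (1/36)t^3 - (7/54)t^2 + (1/12)t + 1/6
L_1(t) = (t + 3)(t + 1)(t - 3/2)(t - 3) / [-35/2] = -(2/35)t^4 + (1/35)t^3 + (3/5)t^2 - (9/35)t - 27/35
L_2(t) = (t + 3)(t + 2)(t - 3/2)(t - 3) / [20] = (1/20)t^4 + (1/40)t^3 - (3/5)t^2 - (9/40)t + 27/20
L_3(t) = (t + 3)(t + 2)(t + 1)(t - 3) / [-945/16] = -(16/945)t^4 - (16/315)t^3 + (16/135)t^2 + (16/35)t + 32/105
L_4(t) = (t + 3)(t + 2)(t + 1)(t - 3/2) / [180] = (1/180)t^4 + (1/40)t^3 + (1/90)t^2 - (7/120)t - 1/20
f(t) = (-7)·L_0 + (-4)·L_1 + (-6)·L_2 + (-6)·L_3 + (-8)·L_4
Only the coefficient of t is needed; take it from each L_i and combine:
(-7)·(1/12) + (-4)·(-9/35) + (-6)·(-9/40) + (-6)·(16/35) + (-8)·(-7/120) = -101/210

-101/210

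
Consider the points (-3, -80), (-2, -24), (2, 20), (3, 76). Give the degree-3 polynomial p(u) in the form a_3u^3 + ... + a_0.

Newton's divided differences:
p[-3,-2] = (-24 - (-80)) / (-2 - (-3)) = 56
p[-2,2] = (20 - (-24)) / (2 - (-2)) = 11
p[2,3] = (76 - 20) / (3 - 2) = 56
p[-3,-2,2] = (11 - 56) / (2 - (-3)) = -9
p[-2,2,3] = (56 - 11) / (3 - (-2)) = 9
p[-3,-2,2,3] = (9 - (-9)) / (3 - (-3)) = 3
p(u) = -80 + 56·(u + 3) + (-9)·(u + 3)(u + 2) + 3·(u + 3)(u + 2)(u - 2)
Expanding: p(u) = 3u^3 - u - 2

p(u) = 3u^3 - u - 2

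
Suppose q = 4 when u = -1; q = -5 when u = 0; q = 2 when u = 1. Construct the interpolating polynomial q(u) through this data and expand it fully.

q(u) = 8u^2 - u - 5

Build the Lagrange basis polynomials:
L_0(u) = u(u - 1) / [2] = (1/2)u^2 - (1/2)u
L_1(u) = (u + 1)(u - 1) / [-1] = -u^2 + 1
L_2(u) = (u + 1)u / [2] = (1/2)u^2 + (1/2)u
q(u) = 4·L_0 + (-5)·L_1 + 2·L_2
  4·L_0(u) = 2u^2 - 2u
  (-5)·L_1(u) = 5u^2 - 5
  2·L_2(u) = u^2 + u
Adding term by term: 8u^2 - u - 5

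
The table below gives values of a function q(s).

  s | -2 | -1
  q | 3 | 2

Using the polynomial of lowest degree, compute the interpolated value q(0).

L_0(0) = (1)/[(-1)] = -1
L_1(0) = (2)/[(1)] = 2
Sum: 3·(-1) + 2·(2) = 1

1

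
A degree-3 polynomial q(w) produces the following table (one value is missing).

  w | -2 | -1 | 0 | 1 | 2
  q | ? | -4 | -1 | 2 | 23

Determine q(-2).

The 4 known values determine q uniquely (degree ≤ 3).
Evaluate each Lagrange basis at w = -2:
L_0(-2) = (-2)·(-3)·(-4)/[(-1)·(-2)·(-3)] = 4
L_1(-2) = (-1)·(-3)·(-4)/[(1)·(-1)·(-2)] = -6
L_2(-2) = (-1)·(-2)·(-4)/[(2)·(1)·(-1)] = 4
L_3(-2) = (-1)·(-2)·(-3)/[(3)·(2)·(1)] = -1
Sum: (-4)·(4) + (-1)·(-6) + 2·(4) + 23·(-1) = -25

-25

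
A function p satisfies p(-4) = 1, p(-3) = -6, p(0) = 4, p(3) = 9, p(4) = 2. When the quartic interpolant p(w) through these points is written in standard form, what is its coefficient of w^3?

-19/56

L_0(w) = (w + 3)w(w - 3)(w - 4) / [224] = (1/224)w^4 - (1/56)w^3 - (9/224)w^2 + (9/56)w
L_1(w) = (w + 4)w(w - 3)(w - 4) / [-126] = -(1/126)w^4 + (1/42)w^3 + (8/63)w^2 - (8/21)w
L_2(w) = (w + 4)(w + 3)(w - 3)(w - 4) / [144] = (1/144)w^4 - (25/144)w^2 + 1
L_3(w) = (w + 4)(w + 3)w(w - 4) / [-126] = -(1/126)w^4 - (1/42)w^3 + (8/63)w^2 + (8/21)w
L_4(w) = (w + 4)(w + 3)w(w - 3) / [224] = (1/224)w^4 + (1/56)w^3 - (9/224)w^2 - (9/56)w
p(w) = 1·L_0 + (-6)·L_1 + 4·L_2 + 9·L_3 + 2·L_4
Only the coefficient of w^3 is needed; take it from each L_i and combine:
1·(-1/56) + (-6)·(1/42) + 4·(0) + 9·(-1/42) + 2·(1/56) = -19/56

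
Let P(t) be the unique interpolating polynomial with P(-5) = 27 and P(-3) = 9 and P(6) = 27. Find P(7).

39

Evaluate each Lagrange basis at t = 7:
L_0(7) = (10)·(1)/[(-2)·(-11)] = 5/11
L_1(7) = (12)·(1)/[(2)·(-9)] = -2/3
L_2(7) = (12)·(10)/[(11)·(9)] = 40/33
Sum: 27·(5/11) + 9·(-2/3) + 27·(40/33) = 39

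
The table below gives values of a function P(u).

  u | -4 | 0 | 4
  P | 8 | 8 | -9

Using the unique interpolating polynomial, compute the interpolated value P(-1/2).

1143/128

Evaluate each Lagrange basis at u = -1/2:
L_0(-1/2) = (-1/2)·(-9/2)/[(-4)·(-8)] = 9/128
L_1(-1/2) = (7/2)·(-9/2)/[(4)·(-4)] = 63/64
L_2(-1/2) = (7/2)·(-1/2)/[(8)·(4)] = -7/128
Sum: 8·(9/128) + 8·(63/64) + (-9)·(-7/128) = 1143/128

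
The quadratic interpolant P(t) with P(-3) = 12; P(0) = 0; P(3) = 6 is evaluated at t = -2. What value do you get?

6

Evaluate each Lagrange basis at t = -2:
L_0(-2) = (-2)·(-5)/[(-3)·(-6)] = 5/9
L_1(-2) = (1)·(-5)/[(3)·(-3)] = 5/9
L_2(-2) = (1)·(-2)/[(6)·(3)] = -1/9
Sum: 12·(5/9) + 0 + 6·(-1/9) = 6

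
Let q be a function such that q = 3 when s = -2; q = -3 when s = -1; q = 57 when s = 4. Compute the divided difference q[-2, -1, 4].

3

q[-2,-1] = (-3 - 3) / (-1 - (-2)) = -6
q[-1,4] = (57 - (-3)) / (4 - (-1)) = 12
q[-2,-1,4] = (12 - (-6)) / (4 - (-2)) = 3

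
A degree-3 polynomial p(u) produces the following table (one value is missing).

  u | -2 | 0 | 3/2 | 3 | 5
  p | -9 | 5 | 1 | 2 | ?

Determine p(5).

The 4 known values determine p uniquely (degree ≤ 3).
Evaluate each Lagrange basis at u = 5:
L_0(5) = (5)·(7/2)·(2)/[(-2)·(-7/2)·(-5)] = -1
L_1(5) = (7)·(7/2)·(2)/[(2)·(-3/2)·(-3)] = 49/9
L_2(5) = (7)·(5)·(2)/[(7/2)·(3/2)·(-3/2)] = -80/9
L_3(5) = (7)·(5)·(7/2)/[(5)·(3)·(3/2)] = 49/9
Sum: (-9)·(-1) + 5·(49/9) + 1·(-80/9) + 2·(49/9) = 344/9

344/9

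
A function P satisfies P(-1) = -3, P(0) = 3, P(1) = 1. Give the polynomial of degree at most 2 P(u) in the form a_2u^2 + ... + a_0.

P(u) = -4u^2 + 2u + 3

Newton's divided differences:
P[-1,0] = (3 - (-3)) / (0 - (-1)) = 6
P[0,1] = (1 - 3) / (1 - 0) = -2
P[-1,0,1] = (-2 - 6) / (1 - (-1)) = -4
P(u) = -3 + 6·(u + 1) + (-4)·(u + 1)u
Expanding: P(u) = -4u^2 + 2u + 3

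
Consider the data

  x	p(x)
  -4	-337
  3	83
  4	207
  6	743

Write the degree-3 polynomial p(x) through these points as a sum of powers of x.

L_0(x) = (x - 3)(x - 4)(x - 6) / [-560] = -(1/560)x^3 + (13/560)x^2 - (27/280)x + 9/70
L_1(x) = (x + 4)(x - 4)(x - 6) / [21] = (1/21)x^3 - (2/7)x^2 - (16/21)x + 32/7
L_2(x) = (x + 4)(x - 3)(x - 6) / [-16] = -(1/16)x^3 + (5/16)x^2 + (9/8)x - 9/2
L_3(x) = (x + 4)(x - 3)(x - 4) / [60] = (1/60)x^3 - (1/20)x^2 - (4/15)x + 4/5
p(x) = (-337)·L_0 + 83·L_1 + 207·L_2 + 743·L_3
  (-337)·L_0(x) = (337/560)x^3 - (4381/560)x^2 + (9099/280)x - 3033/70
  83·L_1(x) = (83/21)x^3 - (166/7)x^2 - (1328/21)x + 2656/7
  207·L_2(x) = -(207/16)x^3 + (1035/16)x^2 + (1863/8)x - 1863/2
  743·L_3(x) = (743/60)x^3 - (743/20)x^2 - (2972/15)x + 2972/5
Adding term by term: 4x^3 - 4x^2 + 4x - 1

p(x) = 4x^3 - 4x^2 + 4x - 1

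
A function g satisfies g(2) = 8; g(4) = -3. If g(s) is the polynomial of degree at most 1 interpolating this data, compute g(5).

Evaluate each Lagrange basis at s = 5:
L_0(5) = (1)/[(-2)] = -1/2
L_1(5) = (3)/[(2)] = 3/2
Sum: 8·(-1/2) + (-3)·(3/2) = -17/2

-17/2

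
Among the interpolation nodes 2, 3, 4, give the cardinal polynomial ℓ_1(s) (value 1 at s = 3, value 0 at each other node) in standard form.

ℓ_1(s) = (s - 2)(s - 4) / [(1)·(-1)]
       = (s^2 - 6s + 8) / (-1)

ℓ_1(s) = -s^2 + 6s - 8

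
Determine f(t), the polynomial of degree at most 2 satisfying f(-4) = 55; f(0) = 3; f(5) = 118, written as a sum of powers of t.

Newton's divided differences:
f[-4,0] = (3 - 55) / (0 - (-4)) = -13
f[0,5] = (118 - 3) / (5 - 0) = 23
f[-4,0,5] = (23 - (-13)) / (5 - (-4)) = 4
f(t) = 55 + (-13)·(t + 4) + 4·(t + 4)t
Expanding: f(t) = 4t^2 + 3t + 3

f(t) = 4t^2 + 3t + 3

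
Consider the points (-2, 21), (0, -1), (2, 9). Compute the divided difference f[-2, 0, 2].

4

f[-2,0] = (-1 - 21) / (0 - (-2)) = -11
f[0,2] = (9 - (-1)) / (2 - 0) = 5
f[-2,0,2] = (5 - (-11)) / (2 - (-2)) = 4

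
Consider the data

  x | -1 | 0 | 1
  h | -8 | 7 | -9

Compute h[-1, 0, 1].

-31/2

h[-1,0] = (7 - (-8)) / (0 - (-1)) = 15
h[0,1] = (-9 - 7) / (1 - 0) = -16
h[-1,0,1] = (-16 - 15) / (1 - (-1)) = -31/2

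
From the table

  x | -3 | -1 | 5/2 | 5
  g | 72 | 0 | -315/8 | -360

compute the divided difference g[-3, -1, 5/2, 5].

-3

g[-3,-1] = (0 - 72) / (-1 - (-3)) = -36
g[-1,5/2] = (-315/8 - 0) / (5/2 - (-1)) = -45/4
g[5/2,5] = (-360 - (-315/8)) / (5 - 5/2) = -513/4
g[-3,-1,5/2] = (-45/4 - (-36)) / (5/2 - (-3)) = 9/2
g[-1,5/2,5] = (-513/4 - (-45/4)) / (5 - (-1)) = -39/2
g[-3,-1,5/2,5] = (-39/2 - 9/2) / (5 - (-3)) = -3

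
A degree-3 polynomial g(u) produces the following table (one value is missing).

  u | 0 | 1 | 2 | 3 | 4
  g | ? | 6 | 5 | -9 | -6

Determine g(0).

The 4 known values determine g uniquely (degree ≤ 3).
Evaluate each Lagrange basis at u = 0:
L_0(0) = (-2)·(-3)·(-4)/[(-1)·(-2)·(-3)] = 4
L_1(0) = (-1)·(-3)·(-4)/[(1)·(-1)·(-2)] = -6
L_2(0) = (-1)·(-2)·(-4)/[(2)·(1)·(-1)] = 4
L_3(0) = (-1)·(-2)·(-3)/[(3)·(2)·(1)] = -1
Sum: 6·(4) + 5·(-6) + (-9)·(4) + (-6)·(-1) = -36

-36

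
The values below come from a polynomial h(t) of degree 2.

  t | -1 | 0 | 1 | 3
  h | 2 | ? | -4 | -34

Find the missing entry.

The 3 known values determine h uniquely (degree ≤ 2).
L_0(0) = (-1)·(-3)/[(-2)·(-4)] = 3/8
L_1(0) = (1)·(-3)/[(2)·(-2)] = 3/4
L_2(0) = (1)·(-1)/[(4)·(2)] = -1/8
Sum: 2·(3/8) + (-4)·(3/4) + (-34)·(-1/8) = 2

2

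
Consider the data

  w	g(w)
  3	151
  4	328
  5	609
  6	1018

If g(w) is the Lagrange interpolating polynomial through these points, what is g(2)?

L_0(2) = (-2)·(-3)·(-4)/[(-1)·(-2)·(-3)] = 4
L_1(2) = (-1)·(-3)·(-4)/[(1)·(-1)·(-2)] = -6
L_2(2) = (-1)·(-2)·(-4)/[(2)·(1)·(-1)] = 4
L_3(2) = (-1)·(-2)·(-3)/[(3)·(2)·(1)] = -1
Sum: 151·(4) + 328·(-6) + 609·(4) + 1018·(-1) = 54

54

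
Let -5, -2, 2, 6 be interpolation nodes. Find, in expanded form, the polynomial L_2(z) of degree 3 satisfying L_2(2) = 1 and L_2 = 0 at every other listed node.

L_2(z) = (z + 5)(z + 2)(z - 6) / [(7)·(4)·(-4)]
       = (z^3 + z^2 - 32z - 60) / (-112)

L_2(z) = -(1/112)z^3 - (1/112)z^2 + (2/7)z + 15/28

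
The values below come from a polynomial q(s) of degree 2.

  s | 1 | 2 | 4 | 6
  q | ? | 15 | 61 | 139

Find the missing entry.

4

The 3 known values determine q uniquely (degree ≤ 2).
Evaluate each Lagrange basis at s = 1:
L_0(1) = (-3)·(-5)/[(-2)·(-4)] = 15/8
L_1(1) = (-1)·(-5)/[(2)·(-2)] = -5/4
L_2(1) = (-1)·(-3)/[(4)·(2)] = 3/8
Sum: 15·(15/8) + 61·(-5/4) + 139·(3/8) = 4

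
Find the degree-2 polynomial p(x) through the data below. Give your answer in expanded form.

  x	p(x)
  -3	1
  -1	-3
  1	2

Newton's divided differences:
p[-3,-1] = (-3 - 1) / (-1 - (-3)) = -2
p[-1,1] = (2 - (-3)) / (1 - (-1)) = 5/2
p[-3,-1,1] = (5/2 - (-2)) / (1 - (-3)) = 9/8
p(x) = 1 + (-2)·(x + 3) + (9/8)·(x + 3)(x + 1)
Expanding: p(x) = (9/8)x^2 + (5/2)x - 13/8

p(x) = (9/8)x^2 + (5/2)x - 13/8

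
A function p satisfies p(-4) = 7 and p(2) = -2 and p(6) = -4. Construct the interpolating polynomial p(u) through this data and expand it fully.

L_0(u) = (u - 2)(u - 6) / [60] = (1/60)u^2 - (2/15)u + 1/5
L_1(u) = (u + 4)(u - 6) / [-24] = -(1/24)u^2 + (1/12)u + 1
L_2(u) = (u + 4)(u - 2) / [40] = (1/40)u^2 + (1/20)u - 1/5
p(u) = 7·L_0 + (-2)·L_1 + (-4)·L_2
  7·L_0(u) = (7/60)u^2 - (14/15)u + 7/5
  (-2)·L_1(u) = (1/12)u^2 - (1/6)u - 2
  (-4)·L_2(u) = -(1/10)u^2 - (1/5)u + 4/5
Adding term by term: (1/10)u^2 - (13/10)u + 1/5

p(u) = (1/10)u^2 - (13/10)u + 1/5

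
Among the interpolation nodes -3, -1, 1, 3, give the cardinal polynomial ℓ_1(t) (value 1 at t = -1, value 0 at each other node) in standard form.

ℓ_1(t) = (1/16)t^3 - (1/16)t^2 - (9/16)t + 9/16

ℓ_1(t) = (t + 3)(t - 1)(t - 3) / [(2)·(-2)·(-4)]
       = (t^3 - t^2 - 9t + 9) / (16)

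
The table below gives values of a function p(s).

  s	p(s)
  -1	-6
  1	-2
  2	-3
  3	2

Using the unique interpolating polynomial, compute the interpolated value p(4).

19

Evaluate each Lagrange basis at s = 4:
L_0(4) = (3)·(2)·(1)/[(-2)·(-3)·(-4)] = -1/4
L_1(4) = (5)·(2)·(1)/[(2)·(-1)·(-2)] = 5/2
L_2(4) = (5)·(3)·(1)/[(3)·(1)·(-1)] = -5
L_3(4) = (5)·(3)·(2)/[(4)·(2)·(1)] = 15/4
Sum: (-6)·(-1/4) + (-2)·(5/2) + (-3)·(-5) + 2·(15/4) = 19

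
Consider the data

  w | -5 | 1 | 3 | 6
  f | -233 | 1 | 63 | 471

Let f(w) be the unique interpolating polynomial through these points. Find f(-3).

-51

Evaluate each Lagrange basis at w = -3:
L_0(-3) = (-4)·(-6)·(-9)/[(-6)·(-8)·(-11)] = 9/22
L_1(-3) = (2)·(-6)·(-9)/[(6)·(-2)·(-5)] = 9/5
L_2(-3) = (2)·(-4)·(-9)/[(8)·(2)·(-3)] = -3/2
L_3(-3) = (2)·(-4)·(-6)/[(11)·(5)·(3)] = 16/55
Sum: (-233)·(9/22) + 1·(9/5) + 63·(-3/2) + 471·(16/55) = -51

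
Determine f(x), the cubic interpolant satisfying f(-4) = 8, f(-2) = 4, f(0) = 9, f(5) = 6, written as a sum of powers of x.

f(x) = -(439/2520)x^3 + (67/840)x^2 + (4229/1260)x + 9

Newton's divided differences:
f[-4,-2] = (4 - 8) / (-2 - (-4)) = -2
f[-2,0] = (9 - 4) / (0 - (-2)) = 5/2
f[0,5] = (6 - 9) / (5 - 0) = -3/5
f[-4,-2,0] = (5/2 - (-2)) / (0 - (-4)) = 9/8
f[-2,0,5] = (-3/5 - 5/2) / (5 - (-2)) = -31/70
f[-4,-2,0,5] = (-31/70 - 9/8) / (5 - (-4)) = -439/2520
f(x) = 8 + (-2)·(x + 4) + (9/8)·(x + 4)(x + 2) + (-439/2520)·(x + 4)(x + 2)x
Expanding: f(x) = -(439/2520)x^3 + (67/840)x^2 + (4229/1260)x + 9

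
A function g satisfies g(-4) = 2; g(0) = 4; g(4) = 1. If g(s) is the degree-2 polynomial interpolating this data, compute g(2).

25/8

Using Newton's divided-difference form:
g[-4,0] = (4 - 2) / (0 - (-4)) = 1/2
g[0,4] = (1 - 4) / (4 - 0) = -3/4
g[-4,0,4] = (-3/4 - 1/2) / (4 - (-4)) = -5/32
g(2) = 2 + (1/2)·(6) + (-5/32)·(6)·(2) = 25/8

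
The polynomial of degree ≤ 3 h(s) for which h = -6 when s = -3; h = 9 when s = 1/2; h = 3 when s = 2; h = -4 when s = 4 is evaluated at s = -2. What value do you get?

5

L_0(-2) = (-5/2)·(-4)·(-6)/[(-7/2)·(-5)·(-7)] = 24/49
L_1(-2) = (1)·(-4)·(-6)/[(7/2)·(-3/2)·(-7/2)] = 64/49
L_2(-2) = (1)·(-5/2)·(-6)/[(5)·(3/2)·(-2)] = -1
L_3(-2) = (1)·(-5/2)·(-4)/[(7)·(7/2)·(2)] = 10/49
Sum: (-6)·(24/49) + 9·(64/49) + 3·(-1) + (-4)·(10/49) = 5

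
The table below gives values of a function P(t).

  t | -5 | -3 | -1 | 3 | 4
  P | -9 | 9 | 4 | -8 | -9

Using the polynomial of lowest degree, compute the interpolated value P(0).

-55/112

Evaluate each Lagrange basis at t = 0:
L_0(0) = (3)·(1)·(-3)·(-4)/[(-2)·(-4)·(-8)·(-9)] = 1/16
L_1(0) = (5)·(1)·(-3)·(-4)/[(2)·(-2)·(-6)·(-7)] = -5/14
L_2(0) = (5)·(3)·(-3)·(-4)/[(4)·(2)·(-4)·(-5)] = 9/8
L_3(0) = (5)·(3)·(1)·(-4)/[(8)·(6)·(4)·(-1)] = 5/16
L_4(0) = (5)·(3)·(1)·(-3)/[(9)·(7)·(5)·(1)] = -1/7
Sum: (-9)·(1/16) + 9·(-5/14) + 4·(9/8) + (-8)·(5/16) + (-9)·(-1/7) = -55/112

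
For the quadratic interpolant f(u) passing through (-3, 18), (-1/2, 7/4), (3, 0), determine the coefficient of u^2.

The leading coefficient equals the top divided difference f[-3,-1/2,3].
f[-3,-1/2] = (7/4 - 18) / (-1/2 - (-3)) = -13/2
f[-1/2,3] = (0 - 7/4) / (3 - (-1/2)) = -1/2
f[-3,-1/2,3] = (-1/2 - (-13/2)) / (3 - (-3)) = 1

1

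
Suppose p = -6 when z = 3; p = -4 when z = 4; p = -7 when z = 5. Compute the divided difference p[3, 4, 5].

-5/2

p[3,4] = (-4 - (-6)) / (4 - 3) = 2
p[4,5] = (-7 - (-4)) / (5 - 4) = -3
p[3,4,5] = (-3 - 2) / (5 - 3) = -5/2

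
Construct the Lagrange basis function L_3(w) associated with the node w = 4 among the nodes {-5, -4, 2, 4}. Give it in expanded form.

L_3(w) = (1/144)w^3 + (7/144)w^2 + (1/72)w - 5/18

L_3(w) = (w + 5)(w + 4)(w - 2) / [(9)·(8)·(2)]
       = (w^3 + 7w^2 + 2w - 40) / (144)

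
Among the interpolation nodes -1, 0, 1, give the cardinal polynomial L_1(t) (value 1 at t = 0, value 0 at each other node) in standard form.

L_1(t) = -t^2 + 1

L_1(t) = (t + 1)(t - 1) / [(1)·(-1)]
       = (t^2 - 1) / (-1)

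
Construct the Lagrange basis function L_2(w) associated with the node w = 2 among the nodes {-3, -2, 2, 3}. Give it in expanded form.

L_2(w) = -(1/20)w^3 - (1/10)w^2 + (9/20)w + 9/10

L_2(w) = (w + 3)(w + 2)(w - 3) / [(5)·(4)·(-1)]
       = (w^3 + 2w^2 - 9w - 18) / (-20)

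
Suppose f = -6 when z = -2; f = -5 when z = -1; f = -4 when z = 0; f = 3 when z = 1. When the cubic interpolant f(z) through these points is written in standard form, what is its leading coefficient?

1

L_0(z) = (z + 1)z(z - 1) / [-6] = -(1/6)z^3 + (1/6)z
L_1(z) = (z + 2)z(z - 1) / [2] = (1/2)z^3 + (1/2)z^2 - z
L_2(z) = (z + 2)(z + 1)(z - 1) / [-2] = -(1/2)z^3 - z^2 + (1/2)z + 1
L_3(z) = (z + 2)(z + 1)z / [6] = (1/6)z^3 + (1/2)z^2 + (1/3)z
f(z) = (-6)·L_0 + (-5)·L_1 + (-4)·L_2 + 3·L_3
Only the coefficient of z^3 is needed; take it from each L_i and combine:
(-6)·(-1/6) + (-5)·(1/2) + (-4)·(-1/2) + 3·(1/6) = 1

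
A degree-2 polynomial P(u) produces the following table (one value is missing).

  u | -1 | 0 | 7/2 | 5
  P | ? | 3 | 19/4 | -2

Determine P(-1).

-2

The 3 known values determine P uniquely (degree ≤ 2).
Evaluate each Lagrange basis at u = -1:
L_0(-1) = (-9/2)·(-6)/[(-7/2)·(-5)] = 54/35
L_1(-1) = (-1)·(-6)/[(7/2)·(-3/2)] = -8/7
L_2(-1) = (-1)·(-9/2)/[(5)·(3/2)] = 3/5
Sum: 3·(54/35) + 19/4·(-8/7) + (-2)·(3/5) = -2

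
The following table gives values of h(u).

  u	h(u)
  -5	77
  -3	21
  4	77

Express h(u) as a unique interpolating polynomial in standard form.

Newton's divided differences:
h[-5,-3] = (21 - 77) / (-3 - (-5)) = -28
h[-3,4] = (77 - 21) / (4 - (-3)) = 8
h[-5,-3,4] = (8 - (-28)) / (4 - (-5)) = 4
h(u) = 77 + (-28)·(u + 5) + 4·(u + 5)(u + 3)
Expanding: h(u) = 4u^2 + 4u - 3

h(u) = 4u^2 + 4u - 3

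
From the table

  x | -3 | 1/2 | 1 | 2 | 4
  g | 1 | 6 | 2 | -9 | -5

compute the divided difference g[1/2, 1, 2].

g[1/2,1] = (2 - 6) / (1 - 1/2) = -8
g[1,2] = (-9 - 2) / (2 - 1) = -11
g[1/2,1,2] = (-11 - (-8)) / (2 - 1/2) = -2

-2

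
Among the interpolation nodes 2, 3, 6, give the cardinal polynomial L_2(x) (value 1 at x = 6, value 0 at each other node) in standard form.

L_2(x) = (1/12)x^2 - (5/12)x + 1/2

L_2(x) = (x - 2)(x - 3) / [(4)·(3)]
       = (x^2 - 5x + 6) / (12)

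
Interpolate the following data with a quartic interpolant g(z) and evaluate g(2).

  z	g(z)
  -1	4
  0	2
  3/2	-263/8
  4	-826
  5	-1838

-80

L_0(2) = (2)·(1/2)·(-2)·(-3)/[(-1)·(-5/2)·(-5)·(-6)] = 2/25
L_1(2) = (3)·(1/2)·(-2)·(-3)/[(1)·(-3/2)·(-4)·(-5)] = -3/10
L_2(2) = (3)·(2)·(-2)·(-3)/[(5/2)·(3/2)·(-5/2)·(-7/2)] = 192/175
L_3(2) = (3)·(2)·(1/2)·(-3)/[(5)·(4)·(5/2)·(-1)] = 9/50
L_4(2) = (3)·(2)·(1/2)·(-2)/[(6)·(5)·(7/2)·(1)] = -2/35
Sum: 4·(2/25) + 2·(-3/10) + (-263/8)·(192/175) + (-826)·(9/50) + (-1838)·(-2/35) = -80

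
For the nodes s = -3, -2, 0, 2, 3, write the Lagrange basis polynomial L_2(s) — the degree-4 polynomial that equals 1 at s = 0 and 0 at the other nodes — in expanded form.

L_2(s) = (1/36)s^4 - (13/36)s^2 + 1

L_2(s) = (s + 3)(s + 2)(s - 2)(s - 3) / [(3)·(2)·(-2)·(-3)]
       = (s^4 - 13s^2 + 36) / (36)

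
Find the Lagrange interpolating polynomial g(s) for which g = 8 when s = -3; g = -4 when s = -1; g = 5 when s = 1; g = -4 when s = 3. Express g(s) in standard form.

g(s) = -(13/16)s^3 + (3/16)s^2 + (85/16)s + 5/16

L_0(s) = (s + 1)(s - 1)(s - 3) / [-48] = -(1/48)s^3 + (1/16)s^2 + (1/48)s - 1/16
L_1(s) = (s + 3)(s - 1)(s - 3) / [16] = (1/16)s^3 - (1/16)s^2 - (9/16)s + 9/16
L_2(s) = (s + 3)(s + 1)(s - 3) / [-16] = -(1/16)s^3 - (1/16)s^2 + (9/16)s + 9/16
L_3(s) = (s + 3)(s + 1)(s - 1) / [48] = (1/48)s^3 + (1/16)s^2 - (1/48)s - 1/16
g(s) = 8·L_0 + (-4)·L_1 + 5·L_2 + (-4)·L_3
  8·L_0(s) = -(1/6)s^3 + (1/2)s^2 + (1/6)s - 1/2
  (-4)·L_1(s) = -(1/4)s^3 + (1/4)s^2 + (9/4)s - 9/4
  5·L_2(s) = -(5/16)s^3 - (5/16)s^2 + (45/16)s + 45/16
  (-4)·L_3(s) = -(1/12)s^3 - (1/4)s^2 + (1/12)s + 1/4
Adding term by term: -(13/16)s^3 + (3/16)s^2 + (85/16)s + 5/16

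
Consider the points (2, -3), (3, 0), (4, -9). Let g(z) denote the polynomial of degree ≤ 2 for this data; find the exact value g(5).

Evaluate each Lagrange basis at z = 5:
L_0(5) = (2)·(1)/[(-1)·(-2)] = 1
L_1(5) = (3)·(1)/[(1)·(-1)] = -3
L_2(5) = (3)·(2)/[(2)·(1)] = 3
Sum: (-3)·(1) + 0 + (-9)·(3) = -30

-30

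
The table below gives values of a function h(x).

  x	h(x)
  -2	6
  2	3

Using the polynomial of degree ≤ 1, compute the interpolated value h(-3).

27/4

Evaluate each Lagrange basis at x = -3:
L_0(-3) = (-5)/[(-4)] = 5/4
L_1(-3) = (-1)/[(4)] = -1/4
Sum: 6·(5/4) + 3·(-1/4) = 27/4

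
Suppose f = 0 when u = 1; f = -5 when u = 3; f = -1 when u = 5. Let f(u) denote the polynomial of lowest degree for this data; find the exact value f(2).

L_0(2) = (-1)·(-3)/[(-2)·(-4)] = 3/8
L_1(2) = (1)·(-3)/[(2)·(-2)] = 3/4
L_2(2) = (1)·(-1)/[(4)·(2)] = -1/8
Sum: 0 + (-5)·(3/4) + (-1)·(-1/8) = -29/8

-29/8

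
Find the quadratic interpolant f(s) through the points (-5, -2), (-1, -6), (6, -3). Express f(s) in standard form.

Newton's divided differences:
f[-5,-1] = (-6 - (-2)) / (-1 - (-5)) = -1
f[-1,6] = (-3 - (-6)) / (6 - (-1)) = 3/7
f[-5,-1,6] = (3/7 - (-1)) / (6 - (-5)) = 10/77
f(s) = -2 + (-1)·(s + 5) + (10/77)·(s + 5)(s + 1)
Expanding: f(s) = (10/77)s^2 - (17/77)s - 489/77

f(s) = (10/77)s^2 - (17/77)s - 489/77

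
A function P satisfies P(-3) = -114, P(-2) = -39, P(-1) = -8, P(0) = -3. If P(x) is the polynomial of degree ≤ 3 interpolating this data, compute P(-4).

Using Newton's divided-difference form:
P[-3,-2] = (-39 - (-114)) / (-2 - (-3)) = 75
P[-2,-1] = (-8 - (-39)) / (-1 - (-2)) = 31
P[-1,0] = (-3 - (-8)) / (0 - (-1)) = 5
P[-3,-2,-1] = (31 - 75) / (-1 - (-3)) = -22
P[-2,-1,0] = (5 - 31) / (0 - (-2)) = -13
P[-3,-2,-1,0] = (-13 - (-22)) / (0 - (-3)) = 3
P(-4) = -114 + 75·(-1) + (-22)·(-1)·(-2) + 3·(-1)·(-2)·(-3) = -251

-251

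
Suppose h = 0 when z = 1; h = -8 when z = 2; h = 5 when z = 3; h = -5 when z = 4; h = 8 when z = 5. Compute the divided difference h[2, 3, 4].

h[2,3] = (5 - (-8)) / (3 - 2) = 13
h[3,4] = (-5 - 5) / (4 - 3) = -10
h[2,3,4] = (-10 - 13) / (4 - 2) = -23/2

-23/2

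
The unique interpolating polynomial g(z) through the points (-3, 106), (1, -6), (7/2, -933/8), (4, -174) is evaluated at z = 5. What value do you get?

-342

Evaluate each Lagrange basis at z = 5:
L_0(5) = (4)·(3/2)·(1)/[(-4)·(-13/2)·(-7)] = -3/91
L_1(5) = (8)·(3/2)·(1)/[(4)·(-5/2)·(-3)] = 2/5
L_2(5) = (8)·(4)·(1)/[(13/2)·(5/2)·(-1/2)] = -256/65
L_3(5) = (8)·(4)·(3/2)/[(7)·(3)·(1/2)] = 32/7
Sum: 106·(-3/91) + (-6)·(2/5) + (-933/8)·(-256/65) + (-174)·(32/7) = -342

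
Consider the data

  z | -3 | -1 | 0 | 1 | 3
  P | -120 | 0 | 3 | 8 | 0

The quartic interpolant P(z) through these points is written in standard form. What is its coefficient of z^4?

Build the Lagrange basis polynomials:
L_0(z) = (z + 1)z(z - 1)(z - 3) / [144] = (1/144)z^4 - (1/48)z^3 - (1/144)z^2 + (1/48)z
L_1(z) = (z + 3)z(z - 1)(z - 3) / [-16] = -(1/16)z^4 + (1/16)z^3 + (9/16)z^2 - (9/16)z
L_2(z) = (z + 3)(z + 1)(z - 1)(z - 3) / [9] = (1/9)z^4 - (10/9)z^2 + 1
L_3(z) = (z + 3)(z + 1)z(z - 3) / [-16] = -(1/16)z^4 - (1/16)z^3 + (9/16)z^2 + (9/16)z
L_4(z) = (z + 3)(z + 1)z(z - 1) / [144] = (1/144)z^4 + (1/48)z^3 - (1/144)z^2 - (1/48)z
P(z) = (-120)·L_0 + 0·L_1 + 3·L_2 + 8·L_3 + 0·L_4
Only the coefficient of z^4 is needed; take it from each L_i and combine:
(-120)·(1/144) + 0·(-1/16) + 3·(1/9) + 8·(-1/16) + 0·(1/144) = -1

-1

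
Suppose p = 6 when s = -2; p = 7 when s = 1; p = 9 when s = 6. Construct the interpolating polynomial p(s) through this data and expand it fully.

L_0(s) = (s - 1)(s - 6) / [24] = (1/24)s^2 - (7/24)s + 1/4
L_1(s) = (s + 2)(s - 6) / [-15] = -(1/15)s^2 + (4/15)s + 4/5
L_2(s) = (s + 2)(s - 1) / [40] = (1/40)s^2 + (1/40)s - 1/20
p(s) = 6·L_0 + 7·L_1 + 9·L_2
  6·L_0(s) = (1/4)s^2 - (7/4)s + 3/2
  7·L_1(s) = -(7/15)s^2 + (28/15)s + 28/5
  9·L_2(s) = (9/40)s^2 + (9/40)s - 9/20
Adding term by term: (1/120)s^2 + (41/120)s + 133/20

p(s) = (1/120)s^2 + (41/120)s + 133/20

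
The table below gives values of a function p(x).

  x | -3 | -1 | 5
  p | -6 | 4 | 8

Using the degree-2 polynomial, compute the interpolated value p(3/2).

Using Newton's divided-difference form:
p[-3,-1] = (4 - (-6)) / (-1 - (-3)) = 5
p[-1,5] = (8 - 4) / (5 - (-1)) = 2/3
p[-3,-1,5] = (2/3 - 5) / (5 - (-3)) = -13/24
p(3/2) = -6 + 5·(9/2) + (-13/24)·(9/2)·(5/2) = 333/32

333/32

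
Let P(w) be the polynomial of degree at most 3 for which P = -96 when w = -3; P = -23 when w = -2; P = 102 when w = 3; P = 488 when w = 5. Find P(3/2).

Using Newton's divided-difference form:
P[-3,-2] = (-23 - (-96)) / (-2 - (-3)) = 73
P[-2,3] = (102 - (-23)) / (3 - (-2)) = 25
P[3,5] = (488 - 102) / (5 - 3) = 193
P[-3,-2,3] = (25 - 73) / (3 - (-3)) = -8
P[-2,3,5] = (193 - 25) / (5 - (-2)) = 24
P[-3,-2,3,5] = (24 - (-8)) / (5 - (-3)) = 4
P(3/2) = -96 + 73·(9/2) + (-8)·(9/2)·(7/2) + 4·(9/2)·(7/2)·(-3/2) = 12

12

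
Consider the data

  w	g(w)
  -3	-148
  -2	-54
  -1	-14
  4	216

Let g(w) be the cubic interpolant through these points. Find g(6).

770

Evaluate each Lagrange basis at w = 6:
L_0(6) = (8)·(7)·(2)/[(-1)·(-2)·(-7)] = -8
L_1(6) = (9)·(7)·(2)/[(1)·(-1)·(-6)] = 21
L_2(6) = (9)·(8)·(2)/[(2)·(1)·(-5)] = -72/5
L_3(6) = (9)·(8)·(7)/[(7)·(6)·(5)] = 12/5
Sum: (-148)·(-8) + (-54)·(21) + (-14)·(-72/5) + 216·(12/5) = 770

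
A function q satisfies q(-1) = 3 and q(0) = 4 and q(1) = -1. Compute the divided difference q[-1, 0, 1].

-3

q[-1,0] = (4 - 3) / (0 - (-1)) = 1
q[0,1] = (-1 - 4) / (1 - 0) = -5
q[-1,0,1] = (-5 - 1) / (1 - (-1)) = -3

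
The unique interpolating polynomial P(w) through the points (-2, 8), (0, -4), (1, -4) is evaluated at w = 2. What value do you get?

Evaluate each Lagrange basis at w = 2:
L_0(2) = (2)·(1)/[(-2)·(-3)] = 1/3
L_1(2) = (4)·(1)/[(2)·(-1)] = -2
L_2(2) = (4)·(2)/[(3)·(1)] = 8/3
Sum: 8·(1/3) + (-4)·(-2) + (-4)·(8/3) = 0

0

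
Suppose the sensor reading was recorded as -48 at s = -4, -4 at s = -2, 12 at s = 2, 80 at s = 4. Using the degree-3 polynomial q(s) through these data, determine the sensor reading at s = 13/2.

Evaluate each Lagrange basis at s = 13/2:
L_0(13/2) = (17/2)·(9/2)·(5/2)/[(-2)·(-6)·(-8)] = -255/256
L_1(13/2) = (21/2)·(9/2)·(5/2)/[(2)·(-4)·(-6)] = 315/128
L_2(13/2) = (21/2)·(17/2)·(5/2)/[(6)·(4)·(-2)] = -595/128
L_3(13/2) = (21/2)·(17/2)·(9/2)/[(8)·(6)·(2)] = 1071/256
Sum: (-48)·(-255/256) + (-4)·(315/128) + 12·(-595/128) + 80·(1071/256) = 2535/8

2535/8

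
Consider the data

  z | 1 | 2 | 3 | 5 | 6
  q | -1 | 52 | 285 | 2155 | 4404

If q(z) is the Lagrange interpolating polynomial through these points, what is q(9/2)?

22797/16

L_0(9/2) = (5/2)·(3/2)·(-1/2)·(-3/2)/[(-1)·(-2)·(-4)·(-5)] = 9/128
L_1(9/2) = (7/2)·(3/2)·(-1/2)·(-3/2)/[(1)·(-1)·(-3)·(-4)] = -21/64
L_2(9/2) = (7/2)·(5/2)·(-1/2)·(-3/2)/[(2)·(1)·(-2)·(-3)] = 35/64
L_3(9/2) = (7/2)·(5/2)·(3/2)·(-3/2)/[(4)·(3)·(2)·(-1)] = 105/128
L_4(9/2) = (7/2)·(5/2)·(3/2)·(-1/2)/[(5)·(4)·(3)·(1)] = -7/64
Sum: (-1)·(9/128) + 52·(-21/64) + 285·(35/64) + 2155·(105/128) + 4404·(-7/64) = 22797/16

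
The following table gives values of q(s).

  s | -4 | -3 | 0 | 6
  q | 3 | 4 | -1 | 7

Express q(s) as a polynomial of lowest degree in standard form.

q(s) = (1/10)s^3 + (1/30)s^2 - (37/15)s - 1

L_0(s) = (s + 3)s(s - 6) / [-40] = -(1/40)s^3 + (3/40)s^2 + (9/20)s
L_1(s) = (s + 4)s(s - 6) / [27] = (1/27)s^3 - (2/27)s^2 - (8/9)s
L_2(s) = (s + 4)(s + 3)(s - 6) / [-72] = -(1/72)s^3 - (1/72)s^2 + (5/12)s + 1
L_3(s) = (s + 4)(s + 3)s / [540] = (1/540)s^3 + (7/540)s^2 + (1/45)s
q(s) = 3·L_0 + 4·L_1 + (-1)·L_2 + 7·L_3
  3·L_0(s) = -(3/40)s^3 + (9/40)s^2 + (27/20)s
  4·L_1(s) = (4/27)s^3 - (8/27)s^2 - (32/9)s
  (-1)·L_2(s) = (1/72)s^3 + (1/72)s^2 - (5/12)s - 1
  7·L_3(s) = (7/540)s^3 + (49/540)s^2 + (7/45)s
Adding term by term: (1/10)s^3 + (1/30)s^2 - (37/15)s - 1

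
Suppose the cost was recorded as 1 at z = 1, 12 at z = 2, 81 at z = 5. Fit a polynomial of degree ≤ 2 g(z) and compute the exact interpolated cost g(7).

157

Evaluate each Lagrange basis at z = 7:
L_0(7) = (5)·(2)/[(-1)·(-4)] = 5/2
L_1(7) = (6)·(2)/[(1)·(-3)] = -4
L_2(7) = (6)·(5)/[(4)·(3)] = 5/2
Sum: 1·(5/2) + 12·(-4) + 81·(5/2) = 157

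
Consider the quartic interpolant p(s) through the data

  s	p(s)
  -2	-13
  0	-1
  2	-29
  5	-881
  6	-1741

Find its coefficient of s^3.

-2

Build the Lagrange basis polynomials:
L_0(s) = s(s - 2)(s - 5)(s - 6) / [448] = (1/448)s^4 - (13/448)s^3 + (13/112)s^2 - (15/112)s
L_1(s) = (s + 2)(s - 2)(s - 5)(s - 6) / [-120] = -(1/120)s^4 + (11/120)s^3 - (13/60)s^2 - (11/30)s + 1
L_2(s) = (s + 2)s(s - 5)(s - 6) / [96] = (1/96)s^4 - (3/32)s^3 + (1/12)s^2 + (5/8)s
L_3(s) = (s + 2)s(s - 2)(s - 6) / [-105] = -(1/105)s^4 + (2/35)s^3 + (4/105)s^2 - (8/35)s
L_4(s) = (s + 2)s(s - 2)(s - 5) / [192] = (1/192)s^4 - (5/192)s^3 - (1/48)s^2 + (5/48)s
p(s) = (-13)·L_0 + (-1)·L_1 + (-29)·L_2 + (-881)·L_3 + (-1741)·L_4
Only the coefficient of s^3 is needed; take it from each L_i and combine:
(-13)·(-13/448) + (-1)·(11/120) + (-29)·(-3/32) + (-881)·(2/35) + (-1741)·(-5/192) = -2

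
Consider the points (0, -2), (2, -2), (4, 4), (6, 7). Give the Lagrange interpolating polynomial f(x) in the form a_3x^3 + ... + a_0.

f(x) = -(3/16)x^3 + (15/8)x^2 - 3x - 2

Build the Lagrange basis polynomials:
L_0(x) = (x - 2)(x - 4)(x - 6) / [-48] = -(1/48)x^3 + (1/4)x^2 - (11/12)x + 1
L_1(x) = x(x - 4)(x - 6) / [16] = (1/16)x^3 - (5/8)x^2 + (3/2)x
L_2(x) = x(x - 2)(x - 6) / [-16] = -(1/16)x^3 + (1/2)x^2 - (3/4)x
L_3(x) = x(x - 2)(x - 4) / [48] = (1/48)x^3 - (1/8)x^2 + (1/6)x
f(x) = (-2)·L_0 + (-2)·L_1 + 4·L_2 + 7·L_3
  (-2)·L_0(x) = (1/24)x^3 - (1/2)x^2 + (11/6)x - 2
  (-2)·L_1(x) = -(1/8)x^3 + (5/4)x^2 - 3x
  4·L_2(x) = -(1/4)x^3 + 2x^2 - 3x
  7·L_3(x) = (7/48)x^3 - (7/8)x^2 + (7/6)x
Adding term by term: -(3/16)x^3 + (15/8)x^2 - 3x - 2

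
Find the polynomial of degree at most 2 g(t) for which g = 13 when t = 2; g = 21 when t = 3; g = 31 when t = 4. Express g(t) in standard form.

Build the Lagrange basis polynomials:
L_0(t) = (t - 3)(t - 4) / [2] = (1/2)t^2 - (7/2)t + 6
L_1(t) = (t - 2)(t - 4) / [-1] = -t^2 + 6t - 8
L_2(t) = (t - 2)(t - 3) / [2] = (1/2)t^2 - (5/2)t + 3
g(t) = 13·L_0 + 21·L_1 + 31·L_2
  13·L_0(t) = (13/2)t^2 - (91/2)t + 78
  21·L_1(t) = -21t^2 + 126t - 168
  31·L_2(t) = (31/2)t^2 - (155/2)t + 93
Adding term by term: t^2 + 3t + 3

g(t) = t^2 + 3t + 3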